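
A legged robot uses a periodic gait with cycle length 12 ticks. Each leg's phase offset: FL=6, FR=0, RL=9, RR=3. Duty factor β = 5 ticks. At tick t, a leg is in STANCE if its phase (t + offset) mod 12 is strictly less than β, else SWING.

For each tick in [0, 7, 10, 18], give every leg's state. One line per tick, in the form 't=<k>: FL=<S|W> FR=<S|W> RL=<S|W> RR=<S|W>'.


t=0: phase=(6,0,9,3) vs β=5 → FL=W FR=S RL=W RR=S
t=7: phase=(1,7,4,10) vs β=5 → FL=S FR=W RL=S RR=W
t=10: phase=(4,10,7,1) vs β=5 → FL=S FR=W RL=W RR=S
t=18: phase=(0,6,3,9) vs β=5 → FL=S FR=W RL=S RR=W

t=0: FL=W FR=S RL=W RR=S
t=7: FL=S FR=W RL=S RR=W
t=10: FL=S FR=W RL=W RR=S
t=18: FL=S FR=W RL=S RR=W


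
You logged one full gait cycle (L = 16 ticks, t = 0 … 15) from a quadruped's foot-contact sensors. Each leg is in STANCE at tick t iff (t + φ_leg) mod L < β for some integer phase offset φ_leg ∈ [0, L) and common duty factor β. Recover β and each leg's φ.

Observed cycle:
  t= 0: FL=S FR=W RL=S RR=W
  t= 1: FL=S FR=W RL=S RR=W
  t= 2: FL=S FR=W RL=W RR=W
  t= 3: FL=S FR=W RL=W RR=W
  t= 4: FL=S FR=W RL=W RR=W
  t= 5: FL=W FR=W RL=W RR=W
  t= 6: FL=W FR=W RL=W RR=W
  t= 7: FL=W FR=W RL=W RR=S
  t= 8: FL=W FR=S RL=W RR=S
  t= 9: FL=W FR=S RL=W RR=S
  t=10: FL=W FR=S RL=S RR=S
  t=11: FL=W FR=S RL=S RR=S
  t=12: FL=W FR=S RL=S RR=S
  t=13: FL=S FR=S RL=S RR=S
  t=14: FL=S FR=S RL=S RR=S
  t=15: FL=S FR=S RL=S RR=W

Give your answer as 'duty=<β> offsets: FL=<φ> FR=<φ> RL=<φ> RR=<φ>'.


duty β = stance ticks per leg = 8
FL: stance ticks = 8; W→S at t=13 → φ=3
FR: stance ticks = 8; W→S at t=8 → φ=8
RL: stance ticks = 8; W→S at t=10 → φ=6
RR: stance ticks = 8; W→S at t=7 → φ=9

duty=8 offsets: FL=3 FR=8 RL=6 RR=9


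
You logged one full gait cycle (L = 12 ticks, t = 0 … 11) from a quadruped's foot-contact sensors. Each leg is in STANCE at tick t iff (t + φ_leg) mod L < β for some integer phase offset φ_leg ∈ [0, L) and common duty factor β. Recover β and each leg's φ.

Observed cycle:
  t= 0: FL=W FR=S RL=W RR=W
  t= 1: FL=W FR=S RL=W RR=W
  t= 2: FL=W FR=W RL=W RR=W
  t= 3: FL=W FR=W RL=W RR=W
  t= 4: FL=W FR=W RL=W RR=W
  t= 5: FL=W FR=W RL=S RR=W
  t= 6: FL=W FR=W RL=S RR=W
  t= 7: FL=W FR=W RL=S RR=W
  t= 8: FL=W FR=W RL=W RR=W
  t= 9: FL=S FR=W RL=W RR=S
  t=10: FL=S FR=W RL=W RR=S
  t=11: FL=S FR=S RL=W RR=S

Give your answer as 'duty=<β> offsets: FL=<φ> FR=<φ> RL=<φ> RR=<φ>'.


duty β = stance ticks per leg = 3
FL: stance ticks = 3; W→S at t=9 → φ=3
FR: stance ticks = 3; W→S at t=11 → φ=1
RL: stance ticks = 3; W→S at t=5 → φ=7
RR: stance ticks = 3; W→S at t=9 → φ=3

duty=3 offsets: FL=3 FR=1 RL=7 RR=3


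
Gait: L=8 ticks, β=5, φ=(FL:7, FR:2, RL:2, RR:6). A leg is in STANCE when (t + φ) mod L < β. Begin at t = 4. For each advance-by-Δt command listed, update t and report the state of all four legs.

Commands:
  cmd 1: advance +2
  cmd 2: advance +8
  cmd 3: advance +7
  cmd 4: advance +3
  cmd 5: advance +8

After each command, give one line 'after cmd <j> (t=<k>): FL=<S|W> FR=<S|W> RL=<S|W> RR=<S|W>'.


start t=4: FL=S FR=W RL=W RR=S
cmd 1: advance +2 → t=6, phase=(5,0,0,4) → FL=W FR=S RL=S RR=S
cmd 2: advance +8 → t=14, phase=(5,0,0,4) → FL=W FR=S RL=S RR=S
cmd 3: advance +7 → t=21, phase=(4,7,7,3) → FL=S FR=W RL=W RR=S
cmd 4: advance +3 → t=24, phase=(7,2,2,6) → FL=W FR=S RL=S RR=W
cmd 5: advance +8 → t=32, phase=(7,2,2,6) → FL=W FR=S RL=S RR=W

after cmd 1 (t=6): FL=W FR=S RL=S RR=S
after cmd 2 (t=14): FL=W FR=S RL=S RR=S
after cmd 3 (t=21): FL=S FR=W RL=W RR=S
after cmd 4 (t=24): FL=W FR=S RL=S RR=W
after cmd 5 (t=32): FL=W FR=S RL=S RR=W


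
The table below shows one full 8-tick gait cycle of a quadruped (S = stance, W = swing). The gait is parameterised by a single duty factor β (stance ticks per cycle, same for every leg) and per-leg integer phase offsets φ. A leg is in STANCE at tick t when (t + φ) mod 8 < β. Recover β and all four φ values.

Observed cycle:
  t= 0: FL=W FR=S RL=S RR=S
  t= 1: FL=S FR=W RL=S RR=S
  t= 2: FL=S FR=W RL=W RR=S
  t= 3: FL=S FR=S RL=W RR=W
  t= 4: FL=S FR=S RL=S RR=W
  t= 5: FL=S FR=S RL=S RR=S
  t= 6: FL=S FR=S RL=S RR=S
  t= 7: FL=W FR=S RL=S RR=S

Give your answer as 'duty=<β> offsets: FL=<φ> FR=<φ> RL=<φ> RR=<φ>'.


duty β = stance ticks per leg = 6
FL: stance ticks = 6; W→S at t=1 → φ=7
FR: stance ticks = 6; W→S at t=3 → φ=5
RL: stance ticks = 6; W→S at t=4 → φ=4
RR: stance ticks = 6; W→S at t=5 → φ=3

duty=6 offsets: FL=7 FR=5 RL=4 RR=3


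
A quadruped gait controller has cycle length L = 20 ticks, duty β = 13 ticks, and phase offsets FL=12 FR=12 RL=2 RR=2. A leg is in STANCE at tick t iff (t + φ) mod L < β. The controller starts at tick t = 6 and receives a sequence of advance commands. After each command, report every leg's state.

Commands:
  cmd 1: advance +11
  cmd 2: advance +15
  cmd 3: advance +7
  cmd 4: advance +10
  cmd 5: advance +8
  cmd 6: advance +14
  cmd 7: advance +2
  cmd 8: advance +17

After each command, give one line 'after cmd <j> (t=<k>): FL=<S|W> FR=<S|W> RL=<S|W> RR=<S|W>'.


start t=6: FL=W FR=W RL=S RR=S
cmd 1: advance +11 → t=17, phase=(9,9,19,19) → FL=S FR=S RL=W RR=W
cmd 2: advance +15 → t=32, phase=(4,4,14,14) → FL=S FR=S RL=W RR=W
cmd 3: advance +7 → t=39, phase=(11,11,1,1) → FL=S FR=S RL=S RR=S
cmd 4: advance +10 → t=49, phase=(1,1,11,11) → FL=S FR=S RL=S RR=S
cmd 5: advance +8 → t=57, phase=(9,9,19,19) → FL=S FR=S RL=W RR=W
cmd 6: advance +14 → t=71, phase=(3,3,13,13) → FL=S FR=S RL=W RR=W
cmd 7: advance +2 → t=73, phase=(5,5,15,15) → FL=S FR=S RL=W RR=W
cmd 8: advance +17 → t=90, phase=(2,2,12,12) → FL=S FR=S RL=S RR=S

after cmd 1 (t=17): FL=S FR=S RL=W RR=W
after cmd 2 (t=32): FL=S FR=S RL=W RR=W
after cmd 3 (t=39): FL=S FR=S RL=S RR=S
after cmd 4 (t=49): FL=S FR=S RL=S RR=S
after cmd 5 (t=57): FL=S FR=S RL=W RR=W
after cmd 6 (t=71): FL=S FR=S RL=W RR=W
after cmd 7 (t=73): FL=S FR=S RL=W RR=W
after cmd 8 (t=90): FL=S FR=S RL=S RR=S


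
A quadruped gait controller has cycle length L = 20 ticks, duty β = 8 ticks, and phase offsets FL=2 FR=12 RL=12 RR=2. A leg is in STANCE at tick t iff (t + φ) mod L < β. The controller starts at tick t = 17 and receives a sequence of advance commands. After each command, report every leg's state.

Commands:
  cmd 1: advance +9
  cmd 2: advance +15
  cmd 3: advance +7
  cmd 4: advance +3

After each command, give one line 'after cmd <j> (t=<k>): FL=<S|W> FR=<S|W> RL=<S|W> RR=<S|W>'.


start t=17: FL=W FR=W RL=W RR=W
cmd 1: advance +9 → t=26, phase=(8,18,18,8) → FL=W FR=W RL=W RR=W
cmd 2: advance +15 → t=41, phase=(3,13,13,3) → FL=S FR=W RL=W RR=S
cmd 3: advance +7 → t=48, phase=(10,0,0,10) → FL=W FR=S RL=S RR=W
cmd 4: advance +3 → t=51, phase=(13,3,3,13) → FL=W FR=S RL=S RR=W

after cmd 1 (t=26): FL=W FR=W RL=W RR=W
after cmd 2 (t=41): FL=S FR=W RL=W RR=S
after cmd 3 (t=48): FL=W FR=S RL=S RR=W
after cmd 4 (t=51): FL=W FR=S RL=S RR=W


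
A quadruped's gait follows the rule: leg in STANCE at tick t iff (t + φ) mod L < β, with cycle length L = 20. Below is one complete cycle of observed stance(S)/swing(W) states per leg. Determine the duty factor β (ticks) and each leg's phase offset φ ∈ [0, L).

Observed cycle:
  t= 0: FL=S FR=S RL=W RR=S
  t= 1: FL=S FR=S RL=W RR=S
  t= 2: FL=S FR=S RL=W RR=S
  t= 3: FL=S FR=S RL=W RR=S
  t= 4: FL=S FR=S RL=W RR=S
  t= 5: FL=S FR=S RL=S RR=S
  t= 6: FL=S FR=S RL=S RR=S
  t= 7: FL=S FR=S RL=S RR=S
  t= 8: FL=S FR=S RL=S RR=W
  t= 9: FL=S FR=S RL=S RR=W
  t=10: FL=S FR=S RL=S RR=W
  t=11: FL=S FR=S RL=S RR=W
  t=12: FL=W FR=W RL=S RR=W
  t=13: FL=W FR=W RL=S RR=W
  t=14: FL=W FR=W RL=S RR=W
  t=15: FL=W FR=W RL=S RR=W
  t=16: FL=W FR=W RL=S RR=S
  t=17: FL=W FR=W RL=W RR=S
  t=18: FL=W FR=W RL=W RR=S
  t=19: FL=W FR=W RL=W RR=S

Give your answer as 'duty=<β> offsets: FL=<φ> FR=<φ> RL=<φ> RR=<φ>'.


duty=12 offsets: FL=0 FR=0 RL=15 RR=4

duty β = stance ticks per leg = 12
FL: stance ticks = 12; W→S at t=0 → φ=0
FR: stance ticks = 12; W→S at t=0 → φ=0
RL: stance ticks = 12; W→S at t=5 → φ=15
RR: stance ticks = 12; W→S at t=16 → φ=4


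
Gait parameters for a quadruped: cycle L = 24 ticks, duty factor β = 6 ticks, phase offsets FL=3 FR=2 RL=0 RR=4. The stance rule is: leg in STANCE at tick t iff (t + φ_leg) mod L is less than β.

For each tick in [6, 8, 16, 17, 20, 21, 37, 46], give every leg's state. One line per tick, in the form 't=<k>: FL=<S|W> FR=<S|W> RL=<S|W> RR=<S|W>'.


t=6: phase=(9,8,6,10) vs β=6 → FL=W FR=W RL=W RR=W
t=8: phase=(11,10,8,12) vs β=6 → FL=W FR=W RL=W RR=W
t=16: phase=(19,18,16,20) vs β=6 → FL=W FR=W RL=W RR=W
t=17: phase=(20,19,17,21) vs β=6 → FL=W FR=W RL=W RR=W
t=20: phase=(23,22,20,0) vs β=6 → FL=W FR=W RL=W RR=S
t=21: phase=(0,23,21,1) vs β=6 → FL=S FR=W RL=W RR=S
t=37: phase=(16,15,13,17) vs β=6 → FL=W FR=W RL=W RR=W
t=46: phase=(1,0,22,2) vs β=6 → FL=S FR=S RL=W RR=S

t=6: FL=W FR=W RL=W RR=W
t=8: FL=W FR=W RL=W RR=W
t=16: FL=W FR=W RL=W RR=W
t=17: FL=W FR=W RL=W RR=W
t=20: FL=W FR=W RL=W RR=S
t=21: FL=S FR=W RL=W RR=S
t=37: FL=W FR=W RL=W RR=W
t=46: FL=S FR=S RL=W RR=S


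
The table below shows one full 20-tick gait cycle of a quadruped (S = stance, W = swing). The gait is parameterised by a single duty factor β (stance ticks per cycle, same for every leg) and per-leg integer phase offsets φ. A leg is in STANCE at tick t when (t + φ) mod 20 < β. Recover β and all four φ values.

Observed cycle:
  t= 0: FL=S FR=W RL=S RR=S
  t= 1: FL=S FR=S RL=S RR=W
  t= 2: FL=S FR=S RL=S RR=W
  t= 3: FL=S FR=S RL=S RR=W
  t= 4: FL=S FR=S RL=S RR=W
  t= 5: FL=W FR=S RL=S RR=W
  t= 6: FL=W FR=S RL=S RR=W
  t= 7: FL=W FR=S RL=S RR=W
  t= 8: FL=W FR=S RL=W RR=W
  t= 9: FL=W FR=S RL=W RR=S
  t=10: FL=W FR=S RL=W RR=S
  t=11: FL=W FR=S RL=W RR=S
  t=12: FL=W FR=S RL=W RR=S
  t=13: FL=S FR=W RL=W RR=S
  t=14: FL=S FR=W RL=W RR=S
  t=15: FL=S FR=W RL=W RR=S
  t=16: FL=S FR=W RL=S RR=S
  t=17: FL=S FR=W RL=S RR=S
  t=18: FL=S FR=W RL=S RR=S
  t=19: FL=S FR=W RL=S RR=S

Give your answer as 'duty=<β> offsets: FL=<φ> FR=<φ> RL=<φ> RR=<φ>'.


duty β = stance ticks per leg = 12
FL: stance ticks = 12; W→S at t=13 → φ=7
FR: stance ticks = 12; W→S at t=1 → φ=19
RL: stance ticks = 12; W→S at t=16 → φ=4
RR: stance ticks = 12; W→S at t=9 → φ=11

duty=12 offsets: FL=7 FR=19 RL=4 RR=11


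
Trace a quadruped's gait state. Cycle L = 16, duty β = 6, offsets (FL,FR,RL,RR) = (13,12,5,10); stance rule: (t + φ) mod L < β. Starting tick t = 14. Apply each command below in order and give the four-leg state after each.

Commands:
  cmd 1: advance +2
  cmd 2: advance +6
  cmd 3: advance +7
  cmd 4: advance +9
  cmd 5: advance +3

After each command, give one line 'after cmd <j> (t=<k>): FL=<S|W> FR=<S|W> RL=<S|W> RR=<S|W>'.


start t=14: FL=W FR=W RL=S RR=W
cmd 1: advance +2 → t=16, phase=(13,12,5,10) → FL=W FR=W RL=S RR=W
cmd 2: advance +6 → t=22, phase=(3,2,11,0) → FL=S FR=S RL=W RR=S
cmd 3: advance +7 → t=29, phase=(10,9,2,7) → FL=W FR=W RL=S RR=W
cmd 4: advance +9 → t=38, phase=(3,2,11,0) → FL=S FR=S RL=W RR=S
cmd 5: advance +3 → t=41, phase=(6,5,14,3) → FL=W FR=S RL=W RR=S

after cmd 1 (t=16): FL=W FR=W RL=S RR=W
after cmd 2 (t=22): FL=S FR=S RL=W RR=S
after cmd 3 (t=29): FL=W FR=W RL=S RR=W
after cmd 4 (t=38): FL=S FR=S RL=W RR=S
after cmd 5 (t=41): FL=W FR=S RL=W RR=S


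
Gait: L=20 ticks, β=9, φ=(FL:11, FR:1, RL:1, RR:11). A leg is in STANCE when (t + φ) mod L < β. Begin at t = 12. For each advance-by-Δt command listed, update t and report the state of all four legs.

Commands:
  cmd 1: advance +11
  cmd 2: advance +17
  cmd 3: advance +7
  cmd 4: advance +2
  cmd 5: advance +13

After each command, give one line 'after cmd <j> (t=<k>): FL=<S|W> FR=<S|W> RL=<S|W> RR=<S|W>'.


after cmd 1 (t=23): FL=W FR=S RL=S RR=W
after cmd 2 (t=40): FL=W FR=S RL=S RR=W
after cmd 3 (t=47): FL=W FR=S RL=S RR=W
after cmd 4 (t=49): FL=S FR=W RL=W RR=S
after cmd 5 (t=62): FL=W FR=S RL=S RR=W

start t=12: FL=S FR=W RL=W RR=S
cmd 1: advance +11 → t=23, phase=(14,4,4,14) → FL=W FR=S RL=S RR=W
cmd 2: advance +17 → t=40, phase=(11,1,1,11) → FL=W FR=S RL=S RR=W
cmd 3: advance +7 → t=47, phase=(18,8,8,18) → FL=W FR=S RL=S RR=W
cmd 4: advance +2 → t=49, phase=(0,10,10,0) → FL=S FR=W RL=W RR=S
cmd 5: advance +13 → t=62, phase=(13,3,3,13) → FL=W FR=S RL=S RR=W


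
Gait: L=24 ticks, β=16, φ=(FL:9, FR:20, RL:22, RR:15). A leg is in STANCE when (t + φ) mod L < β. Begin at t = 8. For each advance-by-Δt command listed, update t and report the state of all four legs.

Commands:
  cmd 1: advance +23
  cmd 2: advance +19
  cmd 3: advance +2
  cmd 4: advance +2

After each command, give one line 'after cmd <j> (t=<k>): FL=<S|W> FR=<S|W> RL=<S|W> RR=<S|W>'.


start t=8: FL=W FR=S RL=S RR=W
cmd 1: advance +23 → t=31, phase=(16,3,5,22) → FL=W FR=S RL=S RR=W
cmd 2: advance +19 → t=50, phase=(11,22,0,17) → FL=S FR=W RL=S RR=W
cmd 3: advance +2 → t=52, phase=(13,0,2,19) → FL=S FR=S RL=S RR=W
cmd 4: advance +2 → t=54, phase=(15,2,4,21) → FL=S FR=S RL=S RR=W

after cmd 1 (t=31): FL=W FR=S RL=S RR=W
after cmd 2 (t=50): FL=S FR=W RL=S RR=W
after cmd 3 (t=52): FL=S FR=S RL=S RR=W
after cmd 4 (t=54): FL=S FR=S RL=S RR=W


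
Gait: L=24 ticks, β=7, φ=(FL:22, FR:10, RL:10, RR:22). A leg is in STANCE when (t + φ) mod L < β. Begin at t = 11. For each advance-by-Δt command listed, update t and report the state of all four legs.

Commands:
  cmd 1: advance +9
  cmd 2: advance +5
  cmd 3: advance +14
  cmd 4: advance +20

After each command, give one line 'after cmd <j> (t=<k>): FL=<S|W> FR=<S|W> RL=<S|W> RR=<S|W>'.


start t=11: FL=W FR=W RL=W RR=W
cmd 1: advance +9 → t=20, phase=(18,6,6,18) → FL=W FR=S RL=S RR=W
cmd 2: advance +5 → t=25, phase=(23,11,11,23) → FL=W FR=W RL=W RR=W
cmd 3: advance +14 → t=39, phase=(13,1,1,13) → FL=W FR=S RL=S RR=W
cmd 4: advance +20 → t=59, phase=(9,21,21,9) → FL=W FR=W RL=W RR=W

after cmd 1 (t=20): FL=W FR=S RL=S RR=W
after cmd 2 (t=25): FL=W FR=W RL=W RR=W
after cmd 3 (t=39): FL=W FR=S RL=S RR=W
after cmd 4 (t=59): FL=W FR=W RL=W RR=W


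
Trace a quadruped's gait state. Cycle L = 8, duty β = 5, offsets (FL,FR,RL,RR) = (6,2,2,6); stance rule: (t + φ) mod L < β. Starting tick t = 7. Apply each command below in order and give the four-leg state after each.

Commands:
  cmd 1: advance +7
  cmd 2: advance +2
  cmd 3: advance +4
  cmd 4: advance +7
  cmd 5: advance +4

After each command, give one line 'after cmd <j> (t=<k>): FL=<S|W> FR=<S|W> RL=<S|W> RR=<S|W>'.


after cmd 1 (t=14): FL=S FR=S RL=S RR=S
after cmd 2 (t=16): FL=W FR=S RL=S RR=W
after cmd 3 (t=20): FL=S FR=W RL=W RR=S
after cmd 4 (t=27): FL=S FR=W RL=W RR=S
after cmd 5 (t=31): FL=W FR=S RL=S RR=W

start t=7: FL=W FR=S RL=S RR=W
cmd 1: advance +7 → t=14, phase=(4,0,0,4) → FL=S FR=S RL=S RR=S
cmd 2: advance +2 → t=16, phase=(6,2,2,6) → FL=W FR=S RL=S RR=W
cmd 3: advance +4 → t=20, phase=(2,6,6,2) → FL=S FR=W RL=W RR=S
cmd 4: advance +7 → t=27, phase=(1,5,5,1) → FL=S FR=W RL=W RR=S
cmd 5: advance +4 → t=31, phase=(5,1,1,5) → FL=W FR=S RL=S RR=W


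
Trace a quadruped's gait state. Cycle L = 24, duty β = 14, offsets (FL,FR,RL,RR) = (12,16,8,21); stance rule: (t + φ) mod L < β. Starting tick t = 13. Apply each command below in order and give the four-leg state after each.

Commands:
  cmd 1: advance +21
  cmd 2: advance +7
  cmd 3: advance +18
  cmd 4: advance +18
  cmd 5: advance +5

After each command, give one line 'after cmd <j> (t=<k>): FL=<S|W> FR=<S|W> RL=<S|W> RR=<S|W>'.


start t=13: FL=S FR=S RL=W RR=S
cmd 1: advance +21 → t=34, phase=(22,2,18,7) → FL=W FR=S RL=W RR=S
cmd 2: advance +7 → t=41, phase=(5,9,1,14) → FL=S FR=S RL=S RR=W
cmd 3: advance +18 → t=59, phase=(23,3,19,8) → FL=W FR=S RL=W RR=S
cmd 4: advance +18 → t=77, phase=(17,21,13,2) → FL=W FR=W RL=S RR=S
cmd 5: advance +5 → t=82, phase=(22,2,18,7) → FL=W FR=S RL=W RR=S

after cmd 1 (t=34): FL=W FR=S RL=W RR=S
after cmd 2 (t=41): FL=S FR=S RL=S RR=W
after cmd 3 (t=59): FL=W FR=S RL=W RR=S
after cmd 4 (t=77): FL=W FR=W RL=S RR=S
after cmd 5 (t=82): FL=W FR=S RL=W RR=S


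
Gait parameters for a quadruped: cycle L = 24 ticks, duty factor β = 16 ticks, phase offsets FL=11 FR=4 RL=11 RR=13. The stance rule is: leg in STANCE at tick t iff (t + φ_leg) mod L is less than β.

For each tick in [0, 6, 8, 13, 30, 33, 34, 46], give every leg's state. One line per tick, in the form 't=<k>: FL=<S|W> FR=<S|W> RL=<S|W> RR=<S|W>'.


t=0: FL=S FR=S RL=S RR=S
t=6: FL=W FR=S RL=W RR=W
t=8: FL=W FR=S RL=W RR=W
t=13: FL=S FR=W RL=S RR=S
t=30: FL=W FR=S RL=W RR=W
t=33: FL=W FR=S RL=W RR=W
t=34: FL=W FR=S RL=W RR=W
t=46: FL=S FR=S RL=S RR=S

t=0: phase=(11,4,11,13) vs β=16 → FL=S FR=S RL=S RR=S
t=6: phase=(17,10,17,19) vs β=16 → FL=W FR=S RL=W RR=W
t=8: phase=(19,12,19,21) vs β=16 → FL=W FR=S RL=W RR=W
t=13: phase=(0,17,0,2) vs β=16 → FL=S FR=W RL=S RR=S
t=30: phase=(17,10,17,19) vs β=16 → FL=W FR=S RL=W RR=W
t=33: phase=(20,13,20,22) vs β=16 → FL=W FR=S RL=W RR=W
t=34: phase=(21,14,21,23) vs β=16 → FL=W FR=S RL=W RR=W
t=46: phase=(9,2,9,11) vs β=16 → FL=S FR=S RL=S RR=S


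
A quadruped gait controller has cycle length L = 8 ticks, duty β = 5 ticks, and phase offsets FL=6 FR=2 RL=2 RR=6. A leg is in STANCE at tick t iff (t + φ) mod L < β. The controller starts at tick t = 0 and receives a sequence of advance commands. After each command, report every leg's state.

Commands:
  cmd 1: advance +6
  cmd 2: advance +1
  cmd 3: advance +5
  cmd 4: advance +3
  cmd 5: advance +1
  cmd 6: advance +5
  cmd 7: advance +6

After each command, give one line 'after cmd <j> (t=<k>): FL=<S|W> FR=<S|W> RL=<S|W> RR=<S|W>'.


start t=0: FL=W FR=S RL=S RR=W
cmd 1: advance +6 → t=6, phase=(4,0,0,4) → FL=S FR=S RL=S RR=S
cmd 2: advance +1 → t=7, phase=(5,1,1,5) → FL=W FR=S RL=S RR=W
cmd 3: advance +5 → t=12, phase=(2,6,6,2) → FL=S FR=W RL=W RR=S
cmd 4: advance +3 → t=15, phase=(5,1,1,5) → FL=W FR=S RL=S RR=W
cmd 5: advance +1 → t=16, phase=(6,2,2,6) → FL=W FR=S RL=S RR=W
cmd 6: advance +5 → t=21, phase=(3,7,7,3) → FL=S FR=W RL=W RR=S
cmd 7: advance +6 → t=27, phase=(1,5,5,1) → FL=S FR=W RL=W RR=S

after cmd 1 (t=6): FL=S FR=S RL=S RR=S
after cmd 2 (t=7): FL=W FR=S RL=S RR=W
after cmd 3 (t=12): FL=S FR=W RL=W RR=S
after cmd 4 (t=15): FL=W FR=S RL=S RR=W
after cmd 5 (t=16): FL=W FR=S RL=S RR=W
after cmd 6 (t=21): FL=S FR=W RL=W RR=S
after cmd 7 (t=27): FL=S FR=W RL=W RR=S


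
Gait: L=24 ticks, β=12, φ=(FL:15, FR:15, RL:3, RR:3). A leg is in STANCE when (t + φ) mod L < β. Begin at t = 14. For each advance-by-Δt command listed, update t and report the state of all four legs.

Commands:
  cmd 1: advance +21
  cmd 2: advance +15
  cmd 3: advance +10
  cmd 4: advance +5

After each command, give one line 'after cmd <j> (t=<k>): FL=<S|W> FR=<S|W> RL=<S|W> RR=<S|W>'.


after cmd 1 (t=35): FL=S FR=S RL=W RR=W
after cmd 2 (t=50): FL=W FR=W RL=S RR=S
after cmd 3 (t=60): FL=S FR=S RL=W RR=W
after cmd 4 (t=65): FL=S FR=S RL=W RR=W

start t=14: FL=S FR=S RL=W RR=W
cmd 1: advance +21 → t=35, phase=(2,2,14,14) → FL=S FR=S RL=W RR=W
cmd 2: advance +15 → t=50, phase=(17,17,5,5) → FL=W FR=W RL=S RR=S
cmd 3: advance +10 → t=60, phase=(3,3,15,15) → FL=S FR=S RL=W RR=W
cmd 4: advance +5 → t=65, phase=(8,8,20,20) → FL=S FR=S RL=W RR=W


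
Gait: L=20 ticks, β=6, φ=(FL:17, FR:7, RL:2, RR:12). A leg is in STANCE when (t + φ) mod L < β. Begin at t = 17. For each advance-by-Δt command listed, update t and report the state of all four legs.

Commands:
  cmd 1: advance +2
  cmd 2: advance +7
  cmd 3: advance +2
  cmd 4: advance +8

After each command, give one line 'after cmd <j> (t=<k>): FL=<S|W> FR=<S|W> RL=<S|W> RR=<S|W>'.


start t=17: FL=W FR=S RL=W RR=W
cmd 1: advance +2 → t=19, phase=(16,6,1,11) → FL=W FR=W RL=S RR=W
cmd 2: advance +7 → t=26, phase=(3,13,8,18) → FL=S FR=W RL=W RR=W
cmd 3: advance +2 → t=28, phase=(5,15,10,0) → FL=S FR=W RL=W RR=S
cmd 4: advance +8 → t=36, phase=(13,3,18,8) → FL=W FR=S RL=W RR=W

after cmd 1 (t=19): FL=W FR=W RL=S RR=W
after cmd 2 (t=26): FL=S FR=W RL=W RR=W
after cmd 3 (t=28): FL=S FR=W RL=W RR=S
after cmd 4 (t=36): FL=W FR=S RL=W RR=W


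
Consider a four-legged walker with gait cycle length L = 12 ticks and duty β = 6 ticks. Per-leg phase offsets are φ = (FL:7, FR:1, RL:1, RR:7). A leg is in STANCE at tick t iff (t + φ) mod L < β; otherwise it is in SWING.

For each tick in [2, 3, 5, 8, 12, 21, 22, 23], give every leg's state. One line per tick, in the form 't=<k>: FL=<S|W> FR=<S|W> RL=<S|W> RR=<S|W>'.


t=2: phase=(9,3,3,9) vs β=6 → FL=W FR=S RL=S RR=W
t=3: phase=(10,4,4,10) vs β=6 → FL=W FR=S RL=S RR=W
t=5: phase=(0,6,6,0) vs β=6 → FL=S FR=W RL=W RR=S
t=8: phase=(3,9,9,3) vs β=6 → FL=S FR=W RL=W RR=S
t=12: phase=(7,1,1,7) vs β=6 → FL=W FR=S RL=S RR=W
t=21: phase=(4,10,10,4) vs β=6 → FL=S FR=W RL=W RR=S
t=22: phase=(5,11,11,5) vs β=6 → FL=S FR=W RL=W RR=S
t=23: phase=(6,0,0,6) vs β=6 → FL=W FR=S RL=S RR=W

t=2: FL=W FR=S RL=S RR=W
t=3: FL=W FR=S RL=S RR=W
t=5: FL=S FR=W RL=W RR=S
t=8: FL=S FR=W RL=W RR=S
t=12: FL=W FR=S RL=S RR=W
t=21: FL=S FR=W RL=W RR=S
t=22: FL=S FR=W RL=W RR=S
t=23: FL=W FR=S RL=S RR=W


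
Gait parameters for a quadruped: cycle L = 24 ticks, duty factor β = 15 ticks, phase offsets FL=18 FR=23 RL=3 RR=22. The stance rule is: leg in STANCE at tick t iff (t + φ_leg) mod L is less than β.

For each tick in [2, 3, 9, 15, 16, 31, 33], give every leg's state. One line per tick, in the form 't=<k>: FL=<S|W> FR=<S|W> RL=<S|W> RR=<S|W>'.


t=2: FL=W FR=S RL=S RR=S
t=3: FL=W FR=S RL=S RR=S
t=9: FL=S FR=S RL=S RR=S
t=15: FL=S FR=S RL=W RR=S
t=16: FL=S FR=W RL=W RR=S
t=31: FL=S FR=S RL=S RR=S
t=33: FL=S FR=S RL=S RR=S

t=2: phase=(20,1,5,0) vs β=15 → FL=W FR=S RL=S RR=S
t=3: phase=(21,2,6,1) vs β=15 → FL=W FR=S RL=S RR=S
t=9: phase=(3,8,12,7) vs β=15 → FL=S FR=S RL=S RR=S
t=15: phase=(9,14,18,13) vs β=15 → FL=S FR=S RL=W RR=S
t=16: phase=(10,15,19,14) vs β=15 → FL=S FR=W RL=W RR=S
t=31: phase=(1,6,10,5) vs β=15 → FL=S FR=S RL=S RR=S
t=33: phase=(3,8,12,7) vs β=15 → FL=S FR=S RL=S RR=S


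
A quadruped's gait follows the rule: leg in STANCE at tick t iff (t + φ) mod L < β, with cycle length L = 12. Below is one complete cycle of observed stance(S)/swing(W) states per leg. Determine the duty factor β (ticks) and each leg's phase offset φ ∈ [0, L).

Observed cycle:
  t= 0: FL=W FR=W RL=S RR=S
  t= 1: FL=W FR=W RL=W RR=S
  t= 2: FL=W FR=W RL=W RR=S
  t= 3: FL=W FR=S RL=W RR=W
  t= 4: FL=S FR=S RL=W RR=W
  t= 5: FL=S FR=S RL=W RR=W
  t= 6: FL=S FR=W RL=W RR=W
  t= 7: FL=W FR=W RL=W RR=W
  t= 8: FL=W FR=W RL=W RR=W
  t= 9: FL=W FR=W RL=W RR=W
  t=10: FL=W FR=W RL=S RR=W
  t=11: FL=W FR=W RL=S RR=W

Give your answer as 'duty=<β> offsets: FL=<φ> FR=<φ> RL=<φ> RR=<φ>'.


duty=3 offsets: FL=8 FR=9 RL=2 RR=0

duty β = stance ticks per leg = 3
FL: stance ticks = 3; W→S at t=4 → φ=8
FR: stance ticks = 3; W→S at t=3 → φ=9
RL: stance ticks = 3; W→S at t=10 → φ=2
RR: stance ticks = 3; W→S at t=0 → φ=0


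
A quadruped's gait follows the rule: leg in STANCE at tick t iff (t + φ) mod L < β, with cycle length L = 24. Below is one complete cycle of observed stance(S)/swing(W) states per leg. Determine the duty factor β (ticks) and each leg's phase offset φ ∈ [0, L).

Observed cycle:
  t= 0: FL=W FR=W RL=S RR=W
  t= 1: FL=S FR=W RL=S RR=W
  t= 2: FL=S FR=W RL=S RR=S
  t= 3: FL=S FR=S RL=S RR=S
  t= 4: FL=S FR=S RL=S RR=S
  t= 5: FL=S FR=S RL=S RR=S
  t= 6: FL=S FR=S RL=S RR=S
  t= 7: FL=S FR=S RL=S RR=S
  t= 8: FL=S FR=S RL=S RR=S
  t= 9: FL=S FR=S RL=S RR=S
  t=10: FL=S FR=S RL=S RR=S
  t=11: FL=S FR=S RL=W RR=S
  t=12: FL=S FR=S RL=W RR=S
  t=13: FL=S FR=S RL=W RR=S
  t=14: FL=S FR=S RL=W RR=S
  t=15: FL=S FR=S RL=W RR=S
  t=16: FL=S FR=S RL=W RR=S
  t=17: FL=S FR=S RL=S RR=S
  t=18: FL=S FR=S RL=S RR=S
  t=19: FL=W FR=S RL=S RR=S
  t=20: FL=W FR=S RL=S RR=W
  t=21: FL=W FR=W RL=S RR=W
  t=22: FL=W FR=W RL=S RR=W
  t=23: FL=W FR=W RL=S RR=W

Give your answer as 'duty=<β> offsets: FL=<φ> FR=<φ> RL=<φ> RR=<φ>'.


duty β = stance ticks per leg = 18
FL: stance ticks = 18; W→S at t=1 → φ=23
FR: stance ticks = 18; W→S at t=3 → φ=21
RL: stance ticks = 18; W→S at t=17 → φ=7
RR: stance ticks = 18; W→S at t=2 → φ=22

duty=18 offsets: FL=23 FR=21 RL=7 RR=22


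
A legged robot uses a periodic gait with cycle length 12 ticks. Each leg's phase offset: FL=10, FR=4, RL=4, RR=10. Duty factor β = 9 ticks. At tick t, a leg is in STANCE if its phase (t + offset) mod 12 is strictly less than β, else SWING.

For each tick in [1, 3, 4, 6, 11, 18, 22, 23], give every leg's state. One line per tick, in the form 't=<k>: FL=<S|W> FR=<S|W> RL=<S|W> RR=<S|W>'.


t=1: FL=W FR=S RL=S RR=W
t=3: FL=S FR=S RL=S RR=S
t=4: FL=S FR=S RL=S RR=S
t=6: FL=S FR=W RL=W RR=S
t=11: FL=W FR=S RL=S RR=W
t=18: FL=S FR=W RL=W RR=S
t=22: FL=S FR=S RL=S RR=S
t=23: FL=W FR=S RL=S RR=W

t=1: phase=(11,5,5,11) vs β=9 → FL=W FR=S RL=S RR=W
t=3: phase=(1,7,7,1) vs β=9 → FL=S FR=S RL=S RR=S
t=4: phase=(2,8,8,2) vs β=9 → FL=S FR=S RL=S RR=S
t=6: phase=(4,10,10,4) vs β=9 → FL=S FR=W RL=W RR=S
t=11: phase=(9,3,3,9) vs β=9 → FL=W FR=S RL=S RR=W
t=18: phase=(4,10,10,4) vs β=9 → FL=S FR=W RL=W RR=S
t=22: phase=(8,2,2,8) vs β=9 → FL=S FR=S RL=S RR=S
t=23: phase=(9,3,3,9) vs β=9 → FL=W FR=S RL=S RR=W


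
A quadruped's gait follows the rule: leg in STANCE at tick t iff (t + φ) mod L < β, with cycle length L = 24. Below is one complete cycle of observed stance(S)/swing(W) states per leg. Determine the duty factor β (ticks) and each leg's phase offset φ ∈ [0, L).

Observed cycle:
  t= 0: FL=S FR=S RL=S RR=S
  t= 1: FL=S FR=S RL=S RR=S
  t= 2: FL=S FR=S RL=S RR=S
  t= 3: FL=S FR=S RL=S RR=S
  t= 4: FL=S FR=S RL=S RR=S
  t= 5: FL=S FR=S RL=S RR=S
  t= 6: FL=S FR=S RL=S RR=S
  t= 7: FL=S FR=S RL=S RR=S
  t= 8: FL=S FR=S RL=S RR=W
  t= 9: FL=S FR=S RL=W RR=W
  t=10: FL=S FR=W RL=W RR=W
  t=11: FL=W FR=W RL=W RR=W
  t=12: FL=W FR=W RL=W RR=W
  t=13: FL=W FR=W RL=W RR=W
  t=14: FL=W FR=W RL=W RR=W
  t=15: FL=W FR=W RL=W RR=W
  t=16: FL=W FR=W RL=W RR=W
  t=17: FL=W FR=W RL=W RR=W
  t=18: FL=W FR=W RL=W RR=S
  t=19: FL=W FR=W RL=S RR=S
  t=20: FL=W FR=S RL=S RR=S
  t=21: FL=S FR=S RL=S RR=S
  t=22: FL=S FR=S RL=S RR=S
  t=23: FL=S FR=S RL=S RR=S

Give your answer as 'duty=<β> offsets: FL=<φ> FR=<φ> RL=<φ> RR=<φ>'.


duty β = stance ticks per leg = 14
FL: stance ticks = 14; W→S at t=21 → φ=3
FR: stance ticks = 14; W→S at t=20 → φ=4
RL: stance ticks = 14; W→S at t=19 → φ=5
RR: stance ticks = 14; W→S at t=18 → φ=6

duty=14 offsets: FL=3 FR=4 RL=5 RR=6


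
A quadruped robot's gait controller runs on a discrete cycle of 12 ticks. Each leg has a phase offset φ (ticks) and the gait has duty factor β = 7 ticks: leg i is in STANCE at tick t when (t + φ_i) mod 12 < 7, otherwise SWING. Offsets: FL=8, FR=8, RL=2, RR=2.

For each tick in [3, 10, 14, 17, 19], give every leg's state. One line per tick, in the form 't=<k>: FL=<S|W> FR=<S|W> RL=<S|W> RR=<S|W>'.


t=3: phase=(11,11,5,5) vs β=7 → FL=W FR=W RL=S RR=S
t=10: phase=(6,6,0,0) vs β=7 → FL=S FR=S RL=S RR=S
t=14: phase=(10,10,4,4) vs β=7 → FL=W FR=W RL=S RR=S
t=17: phase=(1,1,7,7) vs β=7 → FL=S FR=S RL=W RR=W
t=19: phase=(3,3,9,9) vs β=7 → FL=S FR=S RL=W RR=W

t=3: FL=W FR=W RL=S RR=S
t=10: FL=S FR=S RL=S RR=S
t=14: FL=W FR=W RL=S RR=S
t=17: FL=S FR=S RL=W RR=W
t=19: FL=S FR=S RL=W RR=W


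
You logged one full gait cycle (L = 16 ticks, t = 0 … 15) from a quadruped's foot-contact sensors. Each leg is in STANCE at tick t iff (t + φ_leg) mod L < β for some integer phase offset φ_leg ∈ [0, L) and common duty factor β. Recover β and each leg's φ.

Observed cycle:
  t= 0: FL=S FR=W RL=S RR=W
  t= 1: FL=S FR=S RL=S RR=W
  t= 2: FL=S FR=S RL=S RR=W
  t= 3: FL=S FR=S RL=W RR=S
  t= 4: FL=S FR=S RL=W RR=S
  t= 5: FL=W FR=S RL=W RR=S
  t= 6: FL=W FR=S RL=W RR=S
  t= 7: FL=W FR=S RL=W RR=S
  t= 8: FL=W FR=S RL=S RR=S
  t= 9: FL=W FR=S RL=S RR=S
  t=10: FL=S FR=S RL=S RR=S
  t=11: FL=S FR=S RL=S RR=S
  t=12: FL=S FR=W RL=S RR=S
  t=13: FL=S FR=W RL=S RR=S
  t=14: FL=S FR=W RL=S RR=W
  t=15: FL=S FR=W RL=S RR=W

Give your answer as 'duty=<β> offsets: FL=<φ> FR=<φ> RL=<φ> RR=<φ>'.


duty=11 offsets: FL=6 FR=15 RL=8 RR=13

duty β = stance ticks per leg = 11
FL: stance ticks = 11; W→S at t=10 → φ=6
FR: stance ticks = 11; W→S at t=1 → φ=15
RL: stance ticks = 11; W→S at t=8 → φ=8
RR: stance ticks = 11; W→S at t=3 → φ=13


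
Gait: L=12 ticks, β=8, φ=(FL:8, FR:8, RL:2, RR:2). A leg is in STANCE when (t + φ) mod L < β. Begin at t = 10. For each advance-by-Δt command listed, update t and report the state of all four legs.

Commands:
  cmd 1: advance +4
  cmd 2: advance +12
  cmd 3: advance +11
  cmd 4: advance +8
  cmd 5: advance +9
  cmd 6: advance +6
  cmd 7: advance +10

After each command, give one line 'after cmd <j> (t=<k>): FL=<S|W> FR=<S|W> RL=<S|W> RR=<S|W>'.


after cmd 1 (t=14): FL=W FR=W RL=S RR=S
after cmd 2 (t=26): FL=W FR=W RL=S RR=S
after cmd 3 (t=37): FL=W FR=W RL=S RR=S
after cmd 4 (t=45): FL=S FR=S RL=W RR=W
after cmd 5 (t=54): FL=S FR=S RL=W RR=W
after cmd 6 (t=60): FL=W FR=W RL=S RR=S
after cmd 7 (t=70): FL=S FR=S RL=S RR=S

start t=10: FL=S FR=S RL=S RR=S
cmd 1: advance +4 → t=14, phase=(10,10,4,4) → FL=W FR=W RL=S RR=S
cmd 2: advance +12 → t=26, phase=(10,10,4,4) → FL=W FR=W RL=S RR=S
cmd 3: advance +11 → t=37, phase=(9,9,3,3) → FL=W FR=W RL=S RR=S
cmd 4: advance +8 → t=45, phase=(5,5,11,11) → FL=S FR=S RL=W RR=W
cmd 5: advance +9 → t=54, phase=(2,2,8,8) → FL=S FR=S RL=W RR=W
cmd 6: advance +6 → t=60, phase=(8,8,2,2) → FL=W FR=W RL=S RR=S
cmd 7: advance +10 → t=70, phase=(6,6,0,0) → FL=S FR=S RL=S RR=S


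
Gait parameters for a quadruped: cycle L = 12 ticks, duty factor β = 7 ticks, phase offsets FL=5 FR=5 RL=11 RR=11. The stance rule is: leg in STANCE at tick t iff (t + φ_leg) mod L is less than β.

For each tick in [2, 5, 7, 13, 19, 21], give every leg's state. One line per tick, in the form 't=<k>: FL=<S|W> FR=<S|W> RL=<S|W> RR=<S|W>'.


t=2: phase=(7,7,1,1) vs β=7 → FL=W FR=W RL=S RR=S
t=5: phase=(10,10,4,4) vs β=7 → FL=W FR=W RL=S RR=S
t=7: phase=(0,0,6,6) vs β=7 → FL=S FR=S RL=S RR=S
t=13: phase=(6,6,0,0) vs β=7 → FL=S FR=S RL=S RR=S
t=19: phase=(0,0,6,6) vs β=7 → FL=S FR=S RL=S RR=S
t=21: phase=(2,2,8,8) vs β=7 → FL=S FR=S RL=W RR=W

t=2: FL=W FR=W RL=S RR=S
t=5: FL=W FR=W RL=S RR=S
t=7: FL=S FR=S RL=S RR=S
t=13: FL=S FR=S RL=S RR=S
t=19: FL=S FR=S RL=S RR=S
t=21: FL=S FR=S RL=W RR=W


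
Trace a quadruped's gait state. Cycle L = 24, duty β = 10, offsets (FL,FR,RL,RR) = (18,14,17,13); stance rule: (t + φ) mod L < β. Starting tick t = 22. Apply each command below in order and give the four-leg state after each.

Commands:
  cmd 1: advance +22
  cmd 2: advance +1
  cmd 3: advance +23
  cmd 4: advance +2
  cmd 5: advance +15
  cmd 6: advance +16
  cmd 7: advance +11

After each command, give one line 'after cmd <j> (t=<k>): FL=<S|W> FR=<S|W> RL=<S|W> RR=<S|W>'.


start t=22: FL=W FR=W RL=W RR=W
cmd 1: advance +22 → t=44, phase=(14,10,13,9) → FL=W FR=W RL=W RR=S
cmd 2: advance +1 → t=45, phase=(15,11,14,10) → FL=W FR=W RL=W RR=W
cmd 3: advance +23 → t=68, phase=(14,10,13,9) → FL=W FR=W RL=W RR=S
cmd 4: advance +2 → t=70, phase=(16,12,15,11) → FL=W FR=W RL=W RR=W
cmd 5: advance +15 → t=85, phase=(7,3,6,2) → FL=S FR=S RL=S RR=S
cmd 6: advance +16 → t=101, phase=(23,19,22,18) → FL=W FR=W RL=W RR=W
cmd 7: advance +11 → t=112, phase=(10,6,9,5) → FL=W FR=S RL=S RR=S

after cmd 1 (t=44): FL=W FR=W RL=W RR=S
after cmd 2 (t=45): FL=W FR=W RL=W RR=W
after cmd 3 (t=68): FL=W FR=W RL=W RR=S
after cmd 4 (t=70): FL=W FR=W RL=W RR=W
after cmd 5 (t=85): FL=S FR=S RL=S RR=S
after cmd 6 (t=101): FL=W FR=W RL=W RR=W
after cmd 7 (t=112): FL=W FR=S RL=S RR=S


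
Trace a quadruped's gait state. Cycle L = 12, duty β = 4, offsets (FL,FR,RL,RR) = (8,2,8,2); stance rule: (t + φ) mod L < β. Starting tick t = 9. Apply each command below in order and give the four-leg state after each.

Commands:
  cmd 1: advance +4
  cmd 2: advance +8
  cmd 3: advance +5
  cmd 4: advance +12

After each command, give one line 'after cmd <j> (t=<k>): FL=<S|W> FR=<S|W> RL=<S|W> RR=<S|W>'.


start t=9: FL=W FR=W RL=W RR=W
cmd 1: advance +4 → t=13, phase=(9,3,9,3) → FL=W FR=S RL=W RR=S
cmd 2: advance +8 → t=21, phase=(5,11,5,11) → FL=W FR=W RL=W RR=W
cmd 3: advance +5 → t=26, phase=(10,4,10,4) → FL=W FR=W RL=W RR=W
cmd 4: advance +12 → t=38, phase=(10,4,10,4) → FL=W FR=W RL=W RR=W

after cmd 1 (t=13): FL=W FR=S RL=W RR=S
after cmd 2 (t=21): FL=W FR=W RL=W RR=W
after cmd 3 (t=26): FL=W FR=W RL=W RR=W
after cmd 4 (t=38): FL=W FR=W RL=W RR=W


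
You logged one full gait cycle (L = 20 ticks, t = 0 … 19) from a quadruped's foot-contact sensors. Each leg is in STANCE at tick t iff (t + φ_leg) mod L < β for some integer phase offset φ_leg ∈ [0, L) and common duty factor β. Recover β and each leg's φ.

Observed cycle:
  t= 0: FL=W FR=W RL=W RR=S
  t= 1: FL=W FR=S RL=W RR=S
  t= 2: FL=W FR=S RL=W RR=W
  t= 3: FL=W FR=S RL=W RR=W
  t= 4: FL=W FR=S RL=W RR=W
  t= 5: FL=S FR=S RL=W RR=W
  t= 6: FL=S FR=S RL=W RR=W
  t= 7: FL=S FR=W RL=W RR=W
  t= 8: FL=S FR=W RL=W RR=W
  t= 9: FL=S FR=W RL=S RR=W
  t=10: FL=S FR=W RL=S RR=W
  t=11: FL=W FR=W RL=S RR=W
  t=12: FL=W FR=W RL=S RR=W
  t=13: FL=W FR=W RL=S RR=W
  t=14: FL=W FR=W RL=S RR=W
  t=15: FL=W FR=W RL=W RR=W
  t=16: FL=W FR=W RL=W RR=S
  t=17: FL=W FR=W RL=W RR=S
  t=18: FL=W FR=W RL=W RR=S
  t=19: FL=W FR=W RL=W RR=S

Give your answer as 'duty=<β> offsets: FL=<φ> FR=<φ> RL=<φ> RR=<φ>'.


duty β = stance ticks per leg = 6
FL: stance ticks = 6; W→S at t=5 → φ=15
FR: stance ticks = 6; W→S at t=1 → φ=19
RL: stance ticks = 6; W→S at t=9 → φ=11
RR: stance ticks = 6; W→S at t=16 → φ=4

duty=6 offsets: FL=15 FR=19 RL=11 RR=4


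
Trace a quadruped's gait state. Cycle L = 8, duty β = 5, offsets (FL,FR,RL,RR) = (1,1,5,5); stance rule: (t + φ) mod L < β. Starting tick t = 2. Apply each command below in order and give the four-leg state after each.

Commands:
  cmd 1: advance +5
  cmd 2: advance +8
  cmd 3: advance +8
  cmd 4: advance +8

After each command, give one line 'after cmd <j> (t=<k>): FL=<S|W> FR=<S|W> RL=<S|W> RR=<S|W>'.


start t=2: FL=S FR=S RL=W RR=W
cmd 1: advance +5 → t=7, phase=(0,0,4,4) → FL=S FR=S RL=S RR=S
cmd 2: advance +8 → t=15, phase=(0,0,4,4) → FL=S FR=S RL=S RR=S
cmd 3: advance +8 → t=23, phase=(0,0,4,4) → FL=S FR=S RL=S RR=S
cmd 4: advance +8 → t=31, phase=(0,0,4,4) → FL=S FR=S RL=S RR=S

after cmd 1 (t=7): FL=S FR=S RL=S RR=S
after cmd 2 (t=15): FL=S FR=S RL=S RR=S
after cmd 3 (t=23): FL=S FR=S RL=S RR=S
after cmd 4 (t=31): FL=S FR=S RL=S RR=S


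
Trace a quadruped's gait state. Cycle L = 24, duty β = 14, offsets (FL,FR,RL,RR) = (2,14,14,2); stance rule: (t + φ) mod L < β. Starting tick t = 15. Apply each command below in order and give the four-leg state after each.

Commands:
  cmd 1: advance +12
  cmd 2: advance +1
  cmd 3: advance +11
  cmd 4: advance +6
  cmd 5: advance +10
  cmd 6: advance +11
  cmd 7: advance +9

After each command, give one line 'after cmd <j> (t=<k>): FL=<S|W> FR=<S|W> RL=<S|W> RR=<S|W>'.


start t=15: FL=W FR=S RL=S RR=W
cmd 1: advance +12 → t=27, phase=(5,17,17,5) → FL=S FR=W RL=W RR=S
cmd 2: advance +1 → t=28, phase=(6,18,18,6) → FL=S FR=W RL=W RR=S
cmd 3: advance +11 → t=39, phase=(17,5,5,17) → FL=W FR=S RL=S RR=W
cmd 4: advance +6 → t=45, phase=(23,11,11,23) → FL=W FR=S RL=S RR=W
cmd 5: advance +10 → t=55, phase=(9,21,21,9) → FL=S FR=W RL=W RR=S
cmd 6: advance +11 → t=66, phase=(20,8,8,20) → FL=W FR=S RL=S RR=W
cmd 7: advance +9 → t=75, phase=(5,17,17,5) → FL=S FR=W RL=W RR=S

after cmd 1 (t=27): FL=S FR=W RL=W RR=S
after cmd 2 (t=28): FL=S FR=W RL=W RR=S
after cmd 3 (t=39): FL=W FR=S RL=S RR=W
after cmd 4 (t=45): FL=W FR=S RL=S RR=W
after cmd 5 (t=55): FL=S FR=W RL=W RR=S
after cmd 6 (t=66): FL=W FR=S RL=S RR=W
after cmd 7 (t=75): FL=S FR=W RL=W RR=S


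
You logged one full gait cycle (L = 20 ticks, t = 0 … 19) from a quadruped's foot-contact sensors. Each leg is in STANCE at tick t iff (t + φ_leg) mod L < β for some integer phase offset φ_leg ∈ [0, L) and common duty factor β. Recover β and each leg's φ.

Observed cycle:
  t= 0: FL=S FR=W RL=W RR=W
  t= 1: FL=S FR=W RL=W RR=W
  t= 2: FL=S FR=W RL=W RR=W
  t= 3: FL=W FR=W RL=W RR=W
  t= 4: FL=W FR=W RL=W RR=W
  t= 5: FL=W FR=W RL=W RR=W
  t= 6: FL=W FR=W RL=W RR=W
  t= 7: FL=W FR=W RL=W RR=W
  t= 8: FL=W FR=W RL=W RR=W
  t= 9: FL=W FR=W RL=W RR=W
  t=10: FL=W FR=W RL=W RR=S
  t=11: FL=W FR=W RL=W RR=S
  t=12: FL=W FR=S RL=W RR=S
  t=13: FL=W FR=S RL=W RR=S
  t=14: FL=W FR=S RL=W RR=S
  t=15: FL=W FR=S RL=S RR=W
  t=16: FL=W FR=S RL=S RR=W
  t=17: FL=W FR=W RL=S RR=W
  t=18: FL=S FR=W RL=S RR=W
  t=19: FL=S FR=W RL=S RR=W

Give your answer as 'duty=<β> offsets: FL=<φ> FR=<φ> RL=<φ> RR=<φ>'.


duty=5 offsets: FL=2 FR=8 RL=5 RR=10

duty β = stance ticks per leg = 5
FL: stance ticks = 5; W→S at t=18 → φ=2
FR: stance ticks = 5; W→S at t=12 → φ=8
RL: stance ticks = 5; W→S at t=15 → φ=5
RR: stance ticks = 5; W→S at t=10 → φ=10


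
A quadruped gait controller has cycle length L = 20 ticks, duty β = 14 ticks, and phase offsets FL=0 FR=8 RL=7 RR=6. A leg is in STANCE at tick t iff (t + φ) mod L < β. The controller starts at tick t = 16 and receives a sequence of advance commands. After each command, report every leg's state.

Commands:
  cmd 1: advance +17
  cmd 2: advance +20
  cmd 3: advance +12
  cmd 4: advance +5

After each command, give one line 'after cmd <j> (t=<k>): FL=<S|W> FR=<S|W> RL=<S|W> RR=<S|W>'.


start t=16: FL=W FR=S RL=S RR=S
cmd 1: advance +17 → t=33, phase=(13,1,0,19) → FL=S FR=S RL=S RR=W
cmd 2: advance +20 → t=53, phase=(13,1,0,19) → FL=S FR=S RL=S RR=W
cmd 3: advance +12 → t=65, phase=(5,13,12,11) → FL=S FR=S RL=S RR=S
cmd 4: advance +5 → t=70, phase=(10,18,17,16) → FL=S FR=W RL=W RR=W

after cmd 1 (t=33): FL=S FR=S RL=S RR=W
after cmd 2 (t=53): FL=S FR=S RL=S RR=W
after cmd 3 (t=65): FL=S FR=S RL=S RR=S
after cmd 4 (t=70): FL=S FR=W RL=W RR=W


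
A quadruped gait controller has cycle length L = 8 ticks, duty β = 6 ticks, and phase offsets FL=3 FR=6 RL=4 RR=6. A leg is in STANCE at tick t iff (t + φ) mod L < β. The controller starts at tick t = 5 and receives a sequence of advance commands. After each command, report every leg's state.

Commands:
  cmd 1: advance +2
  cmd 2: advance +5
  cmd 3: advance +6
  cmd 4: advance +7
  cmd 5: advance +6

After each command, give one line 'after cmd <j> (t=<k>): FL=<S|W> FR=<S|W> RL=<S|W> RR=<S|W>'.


start t=5: FL=S FR=S RL=S RR=S
cmd 1: advance +2 → t=7, phase=(2,5,3,5) → FL=S FR=S RL=S RR=S
cmd 2: advance +5 → t=12, phase=(7,2,0,2) → FL=W FR=S RL=S RR=S
cmd 3: advance +6 → t=18, phase=(5,0,6,0) → FL=S FR=S RL=W RR=S
cmd 4: advance +7 → t=25, phase=(4,7,5,7) → FL=S FR=W RL=S RR=W
cmd 5: advance +6 → t=31, phase=(2,5,3,5) → FL=S FR=S RL=S RR=S

after cmd 1 (t=7): FL=S FR=S RL=S RR=S
after cmd 2 (t=12): FL=W FR=S RL=S RR=S
after cmd 3 (t=18): FL=S FR=S RL=W RR=S
after cmd 4 (t=25): FL=S FR=W RL=S RR=W
after cmd 5 (t=31): FL=S FR=S RL=S RR=S


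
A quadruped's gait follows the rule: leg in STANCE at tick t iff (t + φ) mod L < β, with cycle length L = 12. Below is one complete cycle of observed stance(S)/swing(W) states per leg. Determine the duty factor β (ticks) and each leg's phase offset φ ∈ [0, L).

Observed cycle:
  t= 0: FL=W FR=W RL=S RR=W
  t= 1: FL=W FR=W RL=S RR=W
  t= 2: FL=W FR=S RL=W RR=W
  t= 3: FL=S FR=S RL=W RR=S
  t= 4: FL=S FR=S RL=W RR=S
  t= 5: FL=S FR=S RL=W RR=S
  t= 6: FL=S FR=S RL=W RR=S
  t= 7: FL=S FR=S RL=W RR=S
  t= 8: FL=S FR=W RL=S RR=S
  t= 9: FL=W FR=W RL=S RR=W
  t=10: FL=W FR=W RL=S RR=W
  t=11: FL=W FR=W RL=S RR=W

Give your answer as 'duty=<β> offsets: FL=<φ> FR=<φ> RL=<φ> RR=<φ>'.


duty=6 offsets: FL=9 FR=10 RL=4 RR=9

duty β = stance ticks per leg = 6
FL: stance ticks = 6; W→S at t=3 → φ=9
FR: stance ticks = 6; W→S at t=2 → φ=10
RL: stance ticks = 6; W→S at t=8 → φ=4
RR: stance ticks = 6; W→S at t=3 → φ=9
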